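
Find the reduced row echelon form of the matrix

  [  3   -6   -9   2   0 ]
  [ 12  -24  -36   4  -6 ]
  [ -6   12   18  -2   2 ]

[[1, -2, -3, 0, 0], [0, 0, 0, 1, 0], [0, 0, 0, 0, 1]]

R1 ← 1/3·R1
  [  1   -2   -3  2/3   0 ]
  [ 12  -24  -36    4  -6 ]
  [ -6   12   18   -2   2 ]
R2 ← R2 − 12·R1
  [  1  -2  -3  2/3   0 ]
  [  0   0   0   -4  -6 ]
  [ -6  12  18   -2   2 ]
R3 ← R3 + 6·R1
  [ 1  -2  -3  2/3   0 ]
  [ 0   0   0   -4  -6 ]
  [ 0   0   0    2   2 ]
R2 ← -1/4·R2
  [ 1  -2  -3  2/3    0 ]
  [ 0   0   0    1  3/2 ]
  [ 0   0   0    2    2 ]
R3 ← R3 − 2·R2
  [ 1  -2  -3  2/3    0 ]
  [ 0   0   0    1  3/2 ]
  [ 0   0   0    0   -1 ]
R3 ← -1·R3
  [ 1  -2  -3  2/3    0 ]
  [ 0   0   0    1  3/2 ]
  [ 0   0   0    0    1 ]
R2 ← R2 − 3/2·R3
  [ 1  -2  -3  2/3  0 ]
  [ 0   0   0    1  0 ]
  [ 0   0   0    0  1 ]
R1 ← R1 − 2/3·R2
  [ 1  -2  -3  0  0 ]
  [ 0   0   0  1  0 ]
  [ 0   0   0  0  1 ]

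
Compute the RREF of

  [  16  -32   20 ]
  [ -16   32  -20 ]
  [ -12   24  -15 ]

[[1, -2, 5/4], [0, 0, 0], [0, 0, 0]]

Multiply ρ1 by 1/16.
  [   1  -2  5/4 ]
  [ -16  32  -20 ]
  [ -12  24  -15 ]
Add 16 times ρ1 to ρ2.
  [   1  -2  5/4 ]
  [   0   0    0 ]
  [ -12  24  -15 ]
Add 12 times ρ1 to ρ3.
  [ 1  -2  5/4 ]
  [ 0   0    0 ]
  [ 0   0    0 ]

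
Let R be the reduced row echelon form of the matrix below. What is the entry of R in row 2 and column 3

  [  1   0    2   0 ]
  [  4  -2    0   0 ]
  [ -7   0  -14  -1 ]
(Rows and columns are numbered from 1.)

R2 → R2 − 4·R1
  [  1   0    2   0 ]
  [  0  -2   -8   0 ]
  [ -7   0  -14  -1 ]
R3 → R3 + 7·R1
  [ 1   0   2   0 ]
  [ 0  -2  -8   0 ]
  [ 0   0   0  -1 ]
R2 → -1/2·R2
  [ 1  0  2   0 ]
  [ 0  1  4   0 ]
  [ 0  0  0  -1 ]
R3 → -1·R3
  [ 1  0  2  0 ]
  [ 0  1  4  0 ]
  [ 0  0  0  1 ]

4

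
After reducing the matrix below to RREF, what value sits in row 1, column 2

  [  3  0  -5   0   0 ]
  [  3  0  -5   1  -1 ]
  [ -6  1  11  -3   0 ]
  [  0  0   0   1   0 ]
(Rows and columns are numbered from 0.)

R1 → 1/3·R1
  [  1  0  -5/3   0   0 ]
  [  3  0    -5   1  -1 ]
  [ -6  1    11  -3   0 ]
  [  0  0     0   1   0 ]
R2 → R2 − 3·R1
  [  1  0  -5/3   0   0 ]
  [  0  0     0   1  -1 ]
  [ -6  1    11  -3   0 ]
  [  0  0     0   1   0 ]
R3 → R3 + 6·R1
  [ 1  0  -5/3   0   0 ]
  [ 0  0     0   1  -1 ]
  [ 0  1     1  -3   0 ]
  [ 0  0     0   1   0 ]
R2 ↔ R3
  [ 1  0  -5/3   0   0 ]
  [ 0  1     1  -3   0 ]
  [ 0  0     0   1  -1 ]
  [ 0  0     0   1   0 ]
R4 → R4 − R3
  [ 1  0  -5/3   0   0 ]
  [ 0  1     1  -3   0 ]
  [ 0  0     0   1  -1 ]
  [ 0  0     0   0   1 ]
R3 → R3 + R4
  [ 1  0  -5/3   0  0 ]
  [ 0  1     1  -3  0 ]
  [ 0  0     0   1  0 ]
  [ 0  0     0   0  1 ]
R2 → R2 + 3·R3
  [ 1  0  -5/3  0  0 ]
  [ 0  1     1  0  0 ]
  [ 0  0     0  1  0 ]
  [ 0  0     0  0  1 ]

1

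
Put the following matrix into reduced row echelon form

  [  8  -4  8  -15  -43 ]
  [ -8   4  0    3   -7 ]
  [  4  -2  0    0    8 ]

Multiply R1 by 1/8.
  [  1  -1/2  1  -15/8  -43/8 ]
  [ -8     4  0      3     -7 ]
  [  4    -2  0      0      8 ]
Add 8 times R1 to R2.
  [ 1  -1/2  1  -15/8  -43/8 ]
  [ 0     0  8    -12    -50 ]
  [ 4    -2  0      0      8 ]
Subtract 4 times R1 from R3.
  [ 1  -1/2   1  -15/8  -43/8 ]
  [ 0     0   8    -12    -50 ]
  [ 0     0  -4   15/2   59/2 ]
Multiply R2 by 1/8.
  [ 1  -1/2   1  -15/8  -43/8 ]
  [ 0     0   1   -3/2  -25/4 ]
  [ 0     0  -4   15/2   59/2 ]
Add 4 times R2 to R3.
  [ 1  -1/2  1  -15/8  -43/8 ]
  [ 0     0  1   -3/2  -25/4 ]
  [ 0     0  0    3/2    9/2 ]
Multiply R3 by 2/3.
  [ 1  -1/2  1  -15/8  -43/8 ]
  [ 0     0  1   -3/2  -25/4 ]
  [ 0     0  0      1      3 ]
Add 3/2 times R3 to R2.
  [ 1  -1/2  1  -15/8  -43/8 ]
  [ 0     0  1      0   -7/4 ]
  [ 0     0  0      1      3 ]
Add 15/8 times R3 to R1.
  [ 1  -1/2  1  0   1/4 ]
  [ 0     0  1  0  -7/4 ]
  [ 0     0  0  1     3 ]
Subtract R2 from R1.
  [ 1  -1/2  0  0     2 ]
  [ 0     0  1  0  -7/4 ]
  [ 0     0  0  1     3 ]

[[1, -1/2, 0, 0, 2], [0, 0, 1, 0, -7/4], [0, 0, 0, 1, 3]]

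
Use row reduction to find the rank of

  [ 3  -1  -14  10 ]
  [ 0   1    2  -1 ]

R1 := 1/3·R1
  [ 1  -1/3  -14/3  10/3 ]
  [ 0     1      2    -1 ]
R1 := R1 + 1/3·R2
  [ 1  0  -4   3 ]
  [ 0  1   2  -1 ]
The reduced form has 2 nonzero rows.

rank = 2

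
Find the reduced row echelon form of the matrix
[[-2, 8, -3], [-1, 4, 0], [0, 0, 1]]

R1 ← -1/2·R1
  [  1  -4  3/2 ]
  [ -1   4    0 ]
  [  0   0    1 ]
R2 ← R2 + R1
  [ 1  -4  3/2 ]
  [ 0   0  3/2 ]
  [ 0   0    1 ]
R2 ← 2/3·R2
  [ 1  -4  3/2 ]
  [ 0   0    1 ]
  [ 0   0    1 ]
R3 ← R3 − R2
  [ 1  -4  3/2 ]
  [ 0   0    1 ]
  [ 0   0    0 ]
R1 ← R1 − 3/2·R2
  [ 1  -4  0 ]
  [ 0   0  1 ]
  [ 0   0  0 ]

[[1, -4, 0], [0, 0, 1], [0, 0, 0]]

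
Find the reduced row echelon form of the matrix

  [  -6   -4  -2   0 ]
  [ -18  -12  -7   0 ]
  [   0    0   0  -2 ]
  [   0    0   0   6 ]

[[1, 2/3, 0, 0], [0, 0, 1, 0], [0, 0, 0, 1], [0, 0, 0, 0]]

r1 ← -1/6·r1
  [   1  2/3  1/3   0 ]
  [ -18  -12   -7   0 ]
  [   0    0    0  -2 ]
  [   0    0    0   6 ]
r2 ← r2 + 18·r1
  [ 1  2/3  1/3   0 ]
  [ 0    0   -1   0 ]
  [ 0    0    0  -2 ]
  [ 0    0    0   6 ]
r2 ← -1·r2
  [ 1  2/3  1/3   0 ]
  [ 0    0    1   0 ]
  [ 0    0    0  -2 ]
  [ 0    0    0   6 ]
r3 ← -1/2·r3
  [ 1  2/3  1/3  0 ]
  [ 0    0    1  0 ]
  [ 0    0    0  1 ]
  [ 0    0    0  6 ]
r4 ← r4 − 6·r3
  [ 1  2/3  1/3  0 ]
  [ 0    0    1  0 ]
  [ 0    0    0  1 ]
  [ 0    0    0  0 ]
r1 ← r1 − 1/3·r2
  [ 1  2/3  0  0 ]
  [ 0    0  1  0 ]
  [ 0    0  0  1 ]
  [ 0    0  0  0 ]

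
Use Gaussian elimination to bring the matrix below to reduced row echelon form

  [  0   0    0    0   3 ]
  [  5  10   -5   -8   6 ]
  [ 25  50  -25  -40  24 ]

[[1, 2, -1, -8/5, 0], [0, 0, 0, 0, 1], [0, 0, 0, 0, 0]]

ρ1 <=> ρ2
  [  5  10   -5   -8   6 ]
  [  0   0    0    0   3 ]
  [ 25  50  -25  -40  24 ]
ρ1 → 1/5·ρ1
  [  1   2   -1  -8/5  6/5 ]
  [  0   0    0     0    3 ]
  [ 25  50  -25   -40   24 ]
ρ3 → ρ3 − 25·ρ1
  [ 1  2  -1  -8/5  6/5 ]
  [ 0  0   0     0    3 ]
  [ 0  0   0     0   -6 ]
ρ2 → 1/3·ρ2
  [ 1  2  -1  -8/5  6/5 ]
  [ 0  0   0     0    1 ]
  [ 0  0   0     0   -6 ]
ρ3 → ρ3 + 6·ρ2
  [ 1  2  -1  -8/5  6/5 ]
  [ 0  0   0     0    1 ]
  [ 0  0   0     0    0 ]
ρ1 → ρ1 − 6/5·ρ2
  [ 1  2  -1  -8/5  0 ]
  [ 0  0   0     0  1 ]
  [ 0  0   0     0  0 ]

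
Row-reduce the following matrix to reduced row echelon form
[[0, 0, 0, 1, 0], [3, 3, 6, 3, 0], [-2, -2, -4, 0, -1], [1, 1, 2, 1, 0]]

[[1, 1, 2, 0, 0], [0, 0, 0, 1, 0], [0, 0, 0, 0, 1], [0, 0, 0, 0, 0]]

Swap R1 and R2.
  [  3   3   6  3   0 ]
  [  0   0   0  1   0 ]
  [ -2  -2  -4  0  -1 ]
  [  1   1   2  1   0 ]
Multiply R1 by 1/3.
  [  1   1   2  1   0 ]
  [  0   0   0  1   0 ]
  [ -2  -2  -4  0  -1 ]
  [  1   1   2  1   0 ]
Add 2 times R1 to R3.
  [ 1  1  2  1   0 ]
  [ 0  0  0  1   0 ]
  [ 0  0  0  2  -1 ]
  [ 1  1  2  1   0 ]
Subtract R1 from R4.
  [ 1  1  2  1   0 ]
  [ 0  0  0  1   0 ]
  [ 0  0  0  2  -1 ]
  [ 0  0  0  0   0 ]
Subtract 2 times R2 from R3.
  [ 1  1  2  1   0 ]
  [ 0  0  0  1   0 ]
  [ 0  0  0  0  -1 ]
  [ 0  0  0  0   0 ]
Multiply R3 by -1.
  [ 1  1  2  1  0 ]
  [ 0  0  0  1  0 ]
  [ 0  0  0  0  1 ]
  [ 0  0  0  0  0 ]
Subtract R2 from R1.
  [ 1  1  2  0  0 ]
  [ 0  0  0  1  0 ]
  [ 0  0  0  0  1 ]
  [ 0  0  0  0  0 ]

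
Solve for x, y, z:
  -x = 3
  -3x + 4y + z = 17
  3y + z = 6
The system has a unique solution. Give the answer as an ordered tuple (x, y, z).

Form the augmented matrix and row-reduce:
  [ -1  0  0  |   3 ]
  [ -3  4  1  |  17 ]
  [  0  3  1  |   6 ]
Multiply R1 by -1.
  [  1  0  0  |  -3 ]
  [ -3  4  1  |  17 ]
  [  0  3  1  |   6 ]
Add 3 times R1 to R2.
  [ 1  0  0  |  -3 ]
  [ 0  4  1  |   8 ]
  [ 0  3  1  |   6 ]
Multiply R2 by 1/4.
  [ 1  0    0  |  -3 ]
  [ 0  1  1/4  |   2 ]
  [ 0  3    1  |   6 ]
Subtract 3 times R2 from R3.
  [ 1  0    0  |  -3 ]
  [ 0  1  1/4  |   2 ]
  [ 0  0  1/4  |   0 ]
Multiply R3 by 4.
  [ 1  0    0  |  -3 ]
  [ 0  1  1/4  |   2 ]
  [ 0  0    1  |   0 ]
Subtract 1/4 times R3 from R2.
  [ 1  0  0  |  -3 ]
  [ 0  1  0  |   2 ]
  [ 0  0  1  |   0 ]
Reading off the last column: x = -3, y = 2, z = 0.

(-3, 2, 0)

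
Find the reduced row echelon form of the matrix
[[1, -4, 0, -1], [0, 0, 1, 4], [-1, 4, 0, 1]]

[[1, -4, 0, -1], [0, 0, 1, 4], [0, 0, 0, 0]]

Add R1 to R3.
  [ 1  -4  0  -1 ]
  [ 0   0  1   4 ]
  [ 0   0  0   0 ]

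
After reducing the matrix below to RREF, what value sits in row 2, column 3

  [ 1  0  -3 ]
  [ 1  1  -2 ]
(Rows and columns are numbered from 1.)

1

R2 -> R2 − R1
  [ 1  0  -3 ]
  [ 0  1   1 ]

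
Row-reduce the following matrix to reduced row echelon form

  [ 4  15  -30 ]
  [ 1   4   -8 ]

ρ1 ← 1/4·ρ1
  [ 1  15/4  -15/2 ]
  [ 1     4     -8 ]
ρ2 ← ρ2 − ρ1
  [ 1  15/4  -15/2 ]
  [ 0   1/4   -1/2 ]
ρ2 ← 4·ρ2
  [ 1  15/4  -15/2 ]
  [ 0     1     -2 ]
ρ1 ← ρ1 − 15/4·ρ2
  [ 1  0   0 ]
  [ 0  1  -2 ]

[[1, 0, 0], [0, 1, -2]]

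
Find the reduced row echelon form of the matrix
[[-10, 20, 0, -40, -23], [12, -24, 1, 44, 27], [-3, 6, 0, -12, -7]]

[[1, -2, 0, 4, 0], [0, 0, 1, -4, 0], [0, 0, 0, 0, 1]]

Multiply ρ1 by -1/10.
  [  1   -2  0    4  23/10 ]
  [ 12  -24  1   44     27 ]
  [ -3    6  0  -12     -7 ]
Subtract 12 times ρ1 from ρ2.
  [  1  -2  0    4  23/10 ]
  [  0   0  1   -4   -3/5 ]
  [ -3   6  0  -12     -7 ]
Add 3 times ρ1 to ρ3.
  [ 1  -2  0   4  23/10 ]
  [ 0   0  1  -4   -3/5 ]
  [ 0   0  0   0  -1/10 ]
Multiply ρ3 by -10.
  [ 1  -2  0   4  23/10 ]
  [ 0   0  1  -4   -3/5 ]
  [ 0   0  0   0      1 ]
Add 3/5 times ρ3 to ρ2.
  [ 1  -2  0   4  23/10 ]
  [ 0   0  1  -4      0 ]
  [ 0   0  0   0      1 ]
Subtract 23/10 times ρ3 from ρ1.
  [ 1  -2  0   4  0 ]
  [ 0   0  1  -4  0 ]
  [ 0   0  0   0  1 ]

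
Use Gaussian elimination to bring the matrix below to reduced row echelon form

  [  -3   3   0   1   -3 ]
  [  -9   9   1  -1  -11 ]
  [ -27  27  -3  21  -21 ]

R1 -> -1/3·R1
R2 -> R2 + 9·R1
R3 -> R3 + 27·R1
R3 -> R3 + 3·R2

[[1, -1, 0, -1/3, 1], [0, 0, 1, -4, -2], [0, 0, 0, 0, 0]]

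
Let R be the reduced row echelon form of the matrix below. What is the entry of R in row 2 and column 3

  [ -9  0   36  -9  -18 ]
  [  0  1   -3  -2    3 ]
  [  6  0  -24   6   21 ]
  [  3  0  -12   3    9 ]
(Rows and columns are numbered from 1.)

-3

R1 := -1/9·R1
  [ 1  0   -4   1   2 ]
  [ 0  1   -3  -2   3 ]
  [ 6  0  -24   6  21 ]
  [ 3  0  -12   3   9 ]
R3 := R3 − 6·R1
  [ 1  0   -4   1  2 ]
  [ 0  1   -3  -2  3 ]
  [ 0  0    0   0  9 ]
  [ 3  0  -12   3  9 ]
R4 := R4 − 3·R1
  [ 1  0  -4   1  2 ]
  [ 0  1  -3  -2  3 ]
  [ 0  0   0   0  9 ]
  [ 0  0   0   0  3 ]
R3 := 1/9·R3
  [ 1  0  -4   1  2 ]
  [ 0  1  -3  -2  3 ]
  [ 0  0   0   0  1 ]
  [ 0  0   0   0  3 ]
R4 := R4 − 3·R3
  [ 1  0  -4   1  2 ]
  [ 0  1  -3  -2  3 ]
  [ 0  0   0   0  1 ]
  [ 0  0   0   0  0 ]
R2 := R2 − 3·R3
  [ 1  0  -4   1  2 ]
  [ 0  1  -3  -2  0 ]
  [ 0  0   0   0  1 ]
  [ 0  0   0   0  0 ]
R1 := R1 − 2·R3
  [ 1  0  -4   1  0 ]
  [ 0  1  -3  -2  0 ]
  [ 0  0   0   0  1 ]
  [ 0  0   0   0  0 ]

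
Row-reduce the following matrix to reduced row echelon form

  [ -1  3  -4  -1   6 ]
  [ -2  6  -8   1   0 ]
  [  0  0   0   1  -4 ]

[[1, -3, 4, 0, -2], [0, 0, 0, 1, -4], [0, 0, 0, 0, 0]]

Multiply R1 by -1.
  [  1  -3   4  1  -6 ]
  [ -2   6  -8  1   0 ]
  [  0   0   0  1  -4 ]
Add 2 times R1 to R2.
  [ 1  -3  4  1   -6 ]
  [ 0   0  0  3  -12 ]
  [ 0   0  0  1   -4 ]
Multiply R2 by 1/3.
  [ 1  -3  4  1  -6 ]
  [ 0   0  0  1  -4 ]
  [ 0   0  0  1  -4 ]
Subtract R2 from R3.
  [ 1  -3  4  1  -6 ]
  [ 0   0  0  1  -4 ]
  [ 0   0  0  0   0 ]
Subtract R2 from R1.
  [ 1  -3  4  0  -2 ]
  [ 0   0  0  1  -4 ]
  [ 0   0  0  0   0 ]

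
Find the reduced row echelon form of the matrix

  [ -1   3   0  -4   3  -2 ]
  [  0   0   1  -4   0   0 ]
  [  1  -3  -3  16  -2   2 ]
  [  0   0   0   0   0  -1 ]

[[1, -3, 0, 4, 0, 0], [0, 0, 1, -4, 0, 0], [0, 0, 0, 0, 1, 0], [0, 0, 0, 0, 0, 1]]

Multiply ρ1 by -1.
Subtract ρ1 from ρ3.
Add 3 times ρ2 to ρ3.
Multiply ρ4 by -1.
Subtract 2 times ρ4 from ρ1.
Add 3 times ρ3 to ρ1.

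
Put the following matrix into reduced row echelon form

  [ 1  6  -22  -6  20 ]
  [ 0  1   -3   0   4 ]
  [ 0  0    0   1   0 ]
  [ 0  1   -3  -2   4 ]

r4 ← r4 − r2
  [ 1  6  -22  -6  20 ]
  [ 0  1   -3   0   4 ]
  [ 0  0    0   1   0 ]
  [ 0  0    0  -2   0 ]
r4 ← r4 + 2·r3
  [ 1  6  -22  -6  20 ]
  [ 0  1   -3   0   4 ]
  [ 0  0    0   1   0 ]
  [ 0  0    0   0   0 ]
r1 ← r1 + 6·r3
  [ 1  6  -22  0  20 ]
  [ 0  1   -3  0   4 ]
  [ 0  0    0  1   0 ]
  [ 0  0    0  0   0 ]
r1 ← r1 − 6·r2
  [ 1  0  -4  0  -4 ]
  [ 0  1  -3  0   4 ]
  [ 0  0   0  1   0 ]
  [ 0  0   0  0   0 ]

[[1, 0, -4, 0, -4], [0, 1, -3, 0, 4], [0, 0, 0, 1, 0], [0, 0, 0, 0, 0]]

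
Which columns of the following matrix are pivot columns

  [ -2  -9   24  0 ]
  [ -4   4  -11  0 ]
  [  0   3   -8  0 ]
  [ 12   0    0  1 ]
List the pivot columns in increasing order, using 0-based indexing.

0, 1, 2, 3

ρ1 := -1/2·ρ1
  [  1  9/2  -12  0 ]
  [ -4    4  -11  0 ]
  [  0    3   -8  0 ]
  [ 12    0    0  1 ]
ρ2 := ρ2 + 4·ρ1
  [  1  9/2  -12  0 ]
  [  0   22  -59  0 ]
  [  0    3   -8  0 ]
  [ 12    0    0  1 ]
ρ4 := ρ4 − 12·ρ1
  [ 1  9/2  -12  0 ]
  [ 0   22  -59  0 ]
  [ 0    3   -8  0 ]
  [ 0  -54  144  1 ]
ρ2 := 1/22·ρ2
  [ 1  9/2     -12  0 ]
  [ 0    1  -59/22  0 ]
  [ 0    3      -8  0 ]
  [ 0  -54     144  1 ]
ρ3 := ρ3 − 3·ρ2
  [ 1  9/2     -12  0 ]
  [ 0    1  -59/22  0 ]
  [ 0    0    1/22  0 ]
  [ 0  -54     144  1 ]
ρ4 := ρ4 + 54·ρ2
  [ 1  9/2     -12  0 ]
  [ 0    1  -59/22  0 ]
  [ 0    0    1/22  0 ]
  [ 0    0   -9/11  1 ]
ρ3 := 22·ρ3
  [ 1  9/2     -12  0 ]
  [ 0    1  -59/22  0 ]
  [ 0    0       1  0 ]
  [ 0    0   -9/11  1 ]
ρ4 := ρ4 + 9/11·ρ3
  [ 1  9/2     -12  0 ]
  [ 0    1  -59/22  0 ]
  [ 0    0       1  0 ]
  [ 0    0       0  1 ]
ρ2 := ρ2 + 59/22·ρ3
  [ 1  9/2  -12  0 ]
  [ 0    1    0  0 ]
  [ 0    0    1  0 ]
  [ 0    0    0  1 ]
ρ1 := ρ1 + 12·ρ3
  [ 1  9/2  0  0 ]
  [ 0    1  0  0 ]
  [ 0    0  1  0 ]
  [ 0    0  0  1 ]
ρ1 := ρ1 − 9/2·ρ2
  [ 1  0  0  0 ]
  [ 0  1  0  0 ]
  [ 0  0  1  0 ]
  [ 0  0  0  1 ]
Pivot columns are the columns containing a leading 1.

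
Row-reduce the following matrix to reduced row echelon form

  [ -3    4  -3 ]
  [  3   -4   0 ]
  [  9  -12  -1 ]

[[1, -4/3, 0], [0, 0, 1], [0, 0, 0]]

Multiply ρ1 by -1/3.
  [ 1  -4/3   1 ]
  [ 3    -4   0 ]
  [ 9   -12  -1 ]
Subtract 3 times ρ1 from ρ2.
  [ 1  -4/3   1 ]
  [ 0     0  -3 ]
  [ 9   -12  -1 ]
Subtract 9 times ρ1 from ρ3.
  [ 1  -4/3    1 ]
  [ 0     0   -3 ]
  [ 0     0  -10 ]
Multiply ρ2 by -1/3.
  [ 1  -4/3    1 ]
  [ 0     0    1 ]
  [ 0     0  -10 ]
Add 10 times ρ2 to ρ3.
  [ 1  -4/3  1 ]
  [ 0     0  1 ]
  [ 0     0  0 ]
Subtract ρ2 from ρ1.
  [ 1  -4/3  0 ]
  [ 0     0  1 ]
  [ 0     0  0 ]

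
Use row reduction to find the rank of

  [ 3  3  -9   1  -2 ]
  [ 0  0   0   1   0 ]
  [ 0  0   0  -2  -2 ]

rank = 3

ρ1 ← 1/3·ρ1
  [ 1  1  -3  1/3  -2/3 ]
  [ 0  0   0    1     0 ]
  [ 0  0   0   -2    -2 ]
ρ3 ← ρ3 + 2·ρ2
  [ 1  1  -3  1/3  -2/3 ]
  [ 0  0   0    1     0 ]
  [ 0  0   0    0    -2 ]
ρ3 ← -1/2·ρ3
  [ 1  1  -3  1/3  -2/3 ]
  [ 0  0   0    1     0 ]
  [ 0  0   0    0     1 ]
ρ1 ← ρ1 + 2/3·ρ3
  [ 1  1  -3  1/3  0 ]
  [ 0  0   0    1  0 ]
  [ 0  0   0    0  1 ]
ρ1 ← ρ1 − 1/3·ρ2
  [ 1  1  -3  0  0 ]
  [ 0  0   0  1  0 ]
  [ 0  0   0  0  1 ]
The reduced form has 3 nonzero rows.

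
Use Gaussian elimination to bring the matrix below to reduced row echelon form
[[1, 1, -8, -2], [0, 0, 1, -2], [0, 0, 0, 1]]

Add 2 times r3 to r2.
  [ 1  1  -8  -2 ]
  [ 0  0   1   0 ]
  [ 0  0   0   1 ]
Add 2 times r3 to r1.
  [ 1  1  -8  0 ]
  [ 0  0   1  0 ]
  [ 0  0   0  1 ]
Add 8 times r2 to r1.
  [ 1  1  0  0 ]
  [ 0  0  1  0 ]
  [ 0  0  0  1 ]

[[1, 1, 0, 0], [0, 0, 1, 0], [0, 0, 0, 1]]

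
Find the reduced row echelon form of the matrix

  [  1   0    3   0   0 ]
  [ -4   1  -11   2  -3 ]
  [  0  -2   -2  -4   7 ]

r2 ← r2 + 4·r1
  [ 1   0   3   0   0 ]
  [ 0   1   1   2  -3 ]
  [ 0  -2  -2  -4   7 ]
r3 ← r3 + 2·r2
  [ 1  0  3  0   0 ]
  [ 0  1  1  2  -3 ]
  [ 0  0  0  0   1 ]
r2 ← r2 + 3·r3
  [ 1  0  3  0  0 ]
  [ 0  1  1  2  0 ]
  [ 0  0  0  0  1 ]

[[1, 0, 3, 0, 0], [0, 1, 1, 2, 0], [0, 0, 0, 0, 1]]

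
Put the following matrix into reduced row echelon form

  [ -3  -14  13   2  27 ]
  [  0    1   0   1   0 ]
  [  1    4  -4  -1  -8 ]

[[1, 0, 0, -1, 4], [0, 1, 0, 1, 0], [0, 0, 1, 1, 3]]

r1 -> -1/3·r1
  [ 1  14/3  -13/3  -2/3  -9 ]
  [ 0     1      0     1   0 ]
  [ 1     4     -4    -1  -8 ]
r3 -> r3 − r1
  [ 1  14/3  -13/3  -2/3  -9 ]
  [ 0     1      0     1   0 ]
  [ 0  -2/3    1/3  -1/3   1 ]
r3 -> r3 + 2/3·r2
  [ 1  14/3  -13/3  -2/3  -9 ]
  [ 0     1      0     1   0 ]
  [ 0     0    1/3   1/3   1 ]
r3 -> 3·r3
  [ 1  14/3  -13/3  -2/3  -9 ]
  [ 0     1      0     1   0 ]
  [ 0     0      1     1   3 ]
r1 -> r1 + 13/3·r3
  [ 1  14/3  0  11/3  4 ]
  [ 0     1  0     1  0 ]
  [ 0     0  1     1  3 ]
r1 -> r1 − 14/3·r2
  [ 1  0  0  -1  4 ]
  [ 0  1  0   1  0 ]
  [ 0  0  1   1  3 ]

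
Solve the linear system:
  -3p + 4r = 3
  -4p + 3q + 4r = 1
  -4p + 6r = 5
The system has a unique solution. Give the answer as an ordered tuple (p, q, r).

(1, -1/3, 3/2)

Form the augmented matrix and row-reduce:
  [ -3  0  4  |  3 ]
  [ -4  3  4  |  1 ]
  [ -4  0  6  |  5 ]
r1 -> -1/3·r1
r2 -> r2 + 4·r1
r3 -> r3 + 4·r1
r2 -> 1/3·r2
r3 -> 3/2·r3
r2 -> r2 + 4/9·r3
r1 -> r1 + 4/3·r3
Reading off the last column: p = 1, q = -1/3, r = 3/2.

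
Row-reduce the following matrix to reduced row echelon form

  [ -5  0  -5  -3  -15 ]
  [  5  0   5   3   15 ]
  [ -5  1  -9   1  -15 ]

ρ1 := -1/5·ρ1
  [  1  0   1  3/5    3 ]
  [  5  0   5    3   15 ]
  [ -5  1  -9    1  -15 ]
ρ2 := ρ2 − 5·ρ1
  [  1  0   1  3/5    3 ]
  [  0  0   0    0    0 ]
  [ -5  1  -9    1  -15 ]
ρ3 := ρ3 + 5·ρ1
  [ 1  0   1  3/5  3 ]
  [ 0  0   0    0  0 ]
  [ 0  1  -4    4  0 ]
ρ2 <=> ρ3
  [ 1  0   1  3/5  3 ]
  [ 0  1  -4    4  0 ]
  [ 0  0   0    0  0 ]

[[1, 0, 1, 3/5, 3], [0, 1, -4, 4, 0], [0, 0, 0, 0, 0]]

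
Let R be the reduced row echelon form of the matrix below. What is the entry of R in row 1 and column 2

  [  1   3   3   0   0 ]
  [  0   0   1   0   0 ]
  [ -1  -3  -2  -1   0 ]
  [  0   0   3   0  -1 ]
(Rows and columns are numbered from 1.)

R3 := R3 + R1
  [ 1  3  3   0   0 ]
  [ 0  0  1   0   0 ]
  [ 0  0  1  -1   0 ]
  [ 0  0  3   0  -1 ]
R3 := R3 − R2
  [ 1  3  3   0   0 ]
  [ 0  0  1   0   0 ]
  [ 0  0  0  -1   0 ]
  [ 0  0  3   0  -1 ]
R4 := R4 − 3·R2
  [ 1  3  3   0   0 ]
  [ 0  0  1   0   0 ]
  [ 0  0  0  -1   0 ]
  [ 0  0  0   0  -1 ]
R3 := -1·R3
  [ 1  3  3  0   0 ]
  [ 0  0  1  0   0 ]
  [ 0  0  0  1   0 ]
  [ 0  0  0  0  -1 ]
R4 := -1·R4
  [ 1  3  3  0  0 ]
  [ 0  0  1  0  0 ]
  [ 0  0  0  1  0 ]
  [ 0  0  0  0  1 ]
R1 := R1 − 3·R2
  [ 1  3  0  0  0 ]
  [ 0  0  1  0  0 ]
  [ 0  0  0  1  0 ]
  [ 0  0  0  0  1 ]

3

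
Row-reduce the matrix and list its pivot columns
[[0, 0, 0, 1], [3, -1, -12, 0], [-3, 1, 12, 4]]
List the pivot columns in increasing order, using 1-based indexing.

r1 ↔ r2
  [  3  -1  -12  0 ]
  [  0   0    0  1 ]
  [ -3   1   12  4 ]
r1 := 1/3·r1
  [  1  -1/3  -4  0 ]
  [  0     0   0  1 ]
  [ -3     1  12  4 ]
r3 := r3 + 3·r1
  [ 1  -1/3  -4  0 ]
  [ 0     0   0  1 ]
  [ 0     0   0  4 ]
r3 := r3 − 4·r2
  [ 1  -1/3  -4  0 ]
  [ 0     0   0  1 ]
  [ 0     0   0  0 ]
Pivot columns are the columns containing a leading 1.

1, 4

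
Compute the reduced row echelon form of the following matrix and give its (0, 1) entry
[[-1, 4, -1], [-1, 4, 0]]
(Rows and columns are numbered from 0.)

Multiply r1 by -1.
  [  1  -4  1 ]
  [ -1   4  0 ]
Add r1 to r2.
  [ 1  -4  1 ]
  [ 0   0  1 ]
Subtract r2 from r1.
  [ 1  -4  0 ]
  [ 0   0  1 ]

-4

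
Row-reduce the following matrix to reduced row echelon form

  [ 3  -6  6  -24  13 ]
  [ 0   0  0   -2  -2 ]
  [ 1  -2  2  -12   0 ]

ρ1 ← 1/3·ρ1
  [ 1  -2  2   -8  13/3 ]
  [ 0   0  0   -2    -2 ]
  [ 1  -2  2  -12     0 ]
ρ3 ← ρ3 − ρ1
  [ 1  -2  2  -8   13/3 ]
  [ 0   0  0  -2     -2 ]
  [ 0   0  0  -4  -13/3 ]
ρ2 ← -1/2·ρ2
  [ 1  -2  2  -8   13/3 ]
  [ 0   0  0   1      1 ]
  [ 0   0  0  -4  -13/3 ]
ρ3 ← ρ3 + 4·ρ2
  [ 1  -2  2  -8  13/3 ]
  [ 0   0  0   1     1 ]
  [ 0   0  0   0  -1/3 ]
ρ3 ← -3·ρ3
  [ 1  -2  2  -8  13/3 ]
  [ 0   0  0   1     1 ]
  [ 0   0  0   0     1 ]
ρ2 ← ρ2 − ρ3
  [ 1  -2  2  -8  13/3 ]
  [ 0   0  0   1     0 ]
  [ 0   0  0   0     1 ]
ρ1 ← ρ1 − 13/3·ρ3
  [ 1  -2  2  -8  0 ]
  [ 0   0  0   1  0 ]
  [ 0   0  0   0  1 ]
ρ1 ← ρ1 + 8·ρ2
  [ 1  -2  2  0  0 ]
  [ 0   0  0  1  0 ]
  [ 0   0  0  0  1 ]

[[1, -2, 2, 0, 0], [0, 0, 0, 1, 0], [0, 0, 0, 0, 1]]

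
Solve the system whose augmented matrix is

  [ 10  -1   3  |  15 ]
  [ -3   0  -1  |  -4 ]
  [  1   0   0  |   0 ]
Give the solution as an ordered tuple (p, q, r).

(0, -3, 4)

R1 ← 1/10·R1
  [  1  -1/10  3/10  |  3/2 ]
  [ -3      0    -1  |   -4 ]
  [  1      0     0  |    0 ]
R2 ← R2 + 3·R1
  [ 1  -1/10   3/10  |  3/2 ]
  [ 0  -3/10  -1/10  |  1/2 ]
  [ 1      0      0  |    0 ]
R3 ← R3 − R1
  [ 1  -1/10   3/10  |   3/2 ]
  [ 0  -3/10  -1/10  |   1/2 ]
  [ 0   1/10  -3/10  |  -3/2 ]
R2 ← -10/3·R2
  [ 1  -1/10   3/10  |   3/2 ]
  [ 0      1    1/3  |  -5/3 ]
  [ 0   1/10  -3/10  |  -3/2 ]
R3 ← R3 − 1/10·R2
  [ 1  -1/10  3/10  |   3/2 ]
  [ 0      1   1/3  |  -5/3 ]
  [ 0      0  -1/3  |  -4/3 ]
R3 ← -3·R3
  [ 1  -1/10  3/10  |   3/2 ]
  [ 0      1   1/3  |  -5/3 ]
  [ 0      0     1  |     4 ]
R2 ← R2 − 1/3·R3
  [ 1  -1/10  3/10  |  3/2 ]
  [ 0      1     0  |   -3 ]
  [ 0      0     1  |    4 ]
R1 ← R1 − 3/10·R3
  [ 1  -1/10  0  |  3/10 ]
  [ 0      1  0  |    -3 ]
  [ 0      0  1  |     4 ]
R1 ← R1 + 1/10·R2
  [ 1  0  0  |   0 ]
  [ 0  1  0  |  -3 ]
  [ 0  0  1  |   4 ]
Reading off the last column: p = 0, q = -3, r = 4.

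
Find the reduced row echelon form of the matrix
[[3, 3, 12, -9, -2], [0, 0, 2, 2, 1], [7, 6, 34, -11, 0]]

[[1, 0, 0, -3, -1], [0, 1, 0, -4, -5/3], [0, 0, 1, 1, 1/2]]

R1 := 1/3·R1
  [ 1  1   4   -3  -2/3 ]
  [ 0  0   2    2     1 ]
  [ 7  6  34  -11     0 ]
R3 := R3 − 7·R1
  [ 1   1  4  -3  -2/3 ]
  [ 0   0  2   2     1 ]
  [ 0  -1  6  10  14/3 ]
R2 ↔ R3
  [ 1   1  4  -3  -2/3 ]
  [ 0  -1  6  10  14/3 ]
  [ 0   0  2   2     1 ]
R2 := -1·R2
  [ 1  1   4   -3   -2/3 ]
  [ 0  1  -6  -10  -14/3 ]
  [ 0  0   2    2      1 ]
R3 := 1/2·R3
  [ 1  1   4   -3   -2/3 ]
  [ 0  1  -6  -10  -14/3 ]
  [ 0  0   1    1    1/2 ]
R2 := R2 + 6·R3
  [ 1  1  4  -3  -2/3 ]
  [ 0  1  0  -4  -5/3 ]
  [ 0  0  1   1   1/2 ]
R1 := R1 − 4·R3
  [ 1  1  0  -7  -8/3 ]
  [ 0  1  0  -4  -5/3 ]
  [ 0  0  1   1   1/2 ]
R1 := R1 − R2
  [ 1  0  0  -3    -1 ]
  [ 0  1  0  -4  -5/3 ]
  [ 0  0  1   1   1/2 ]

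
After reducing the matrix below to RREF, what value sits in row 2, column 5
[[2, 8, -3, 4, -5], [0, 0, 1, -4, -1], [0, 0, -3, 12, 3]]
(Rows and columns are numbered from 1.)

r1 := 1/2·r1
  [ 1  4  -3/2   2  -5/2 ]
  [ 0  0     1  -4    -1 ]
  [ 0  0    -3  12     3 ]
r3 := r3 + 3·r2
  [ 1  4  -3/2   2  -5/2 ]
  [ 0  0     1  -4    -1 ]
  [ 0  0     0   0     0 ]
r1 := r1 + 3/2·r2
  [ 1  4  0  -4  -4 ]
  [ 0  0  1  -4  -1 ]
  [ 0  0  0   0   0 ]

-1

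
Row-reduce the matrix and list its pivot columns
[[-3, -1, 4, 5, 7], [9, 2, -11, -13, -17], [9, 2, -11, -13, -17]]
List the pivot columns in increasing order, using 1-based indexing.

ρ1 -> -1/3·ρ1
  [ 1  1/3  -4/3  -5/3  -7/3 ]
  [ 9    2   -11   -13   -17 ]
  [ 9    2   -11   -13   -17 ]
ρ2 -> ρ2 − 9·ρ1
  [ 1  1/3  -4/3  -5/3  -7/3 ]
  [ 0   -1     1     2     4 ]
  [ 9    2   -11   -13   -17 ]
ρ3 -> ρ3 − 9·ρ1
  [ 1  1/3  -4/3  -5/3  -7/3 ]
  [ 0   -1     1     2     4 ]
  [ 0   -1     1     2     4 ]
ρ2 -> -1·ρ2
  [ 1  1/3  -4/3  -5/3  -7/3 ]
  [ 0    1    -1    -2    -4 ]
  [ 0   -1     1     2     4 ]
ρ3 -> ρ3 + ρ2
  [ 1  1/3  -4/3  -5/3  -7/3 ]
  [ 0    1    -1    -2    -4 ]
  [ 0    0     0     0     0 ]
ρ1 -> ρ1 − 1/3·ρ2
  [ 1  0  -1  -1  -1 ]
  [ 0  1  -1  -2  -4 ]
  [ 0  0   0   0   0 ]
Pivot columns are the columns containing a leading 1.

1, 2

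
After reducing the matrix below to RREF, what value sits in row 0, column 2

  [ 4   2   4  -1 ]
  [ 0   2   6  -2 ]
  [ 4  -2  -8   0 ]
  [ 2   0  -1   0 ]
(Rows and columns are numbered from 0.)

R1 ← 1/4·R1
  [ 1  1/2   1  -1/4 ]
  [ 0    2   6    -2 ]
  [ 4   -2  -8     0 ]
  [ 2    0  -1     0 ]
R3 ← R3 − 4·R1
  [ 1  1/2    1  -1/4 ]
  [ 0    2    6    -2 ]
  [ 0   -4  -12     1 ]
  [ 2    0   -1     0 ]
R4 ← R4 − 2·R1
  [ 1  1/2    1  -1/4 ]
  [ 0    2    6    -2 ]
  [ 0   -4  -12     1 ]
  [ 0   -1   -3   1/2 ]
R2 ← 1/2·R2
  [ 1  1/2    1  -1/4 ]
  [ 0    1    3    -1 ]
  [ 0   -4  -12     1 ]
  [ 0   -1   -3   1/2 ]
R3 ← R3 + 4·R2
  [ 1  1/2   1  -1/4 ]
  [ 0    1   3    -1 ]
  [ 0    0   0    -3 ]
  [ 0   -1  -3   1/2 ]
R4 ← R4 + R2
  [ 1  1/2  1  -1/4 ]
  [ 0    1  3    -1 ]
  [ 0    0  0    -3 ]
  [ 0    0  0  -1/2 ]
R3 ← -1/3·R3
  [ 1  1/2  1  -1/4 ]
  [ 0    1  3    -1 ]
  [ 0    0  0     1 ]
  [ 0    0  0  -1/2 ]
R4 ← R4 + 1/2·R3
  [ 1  1/2  1  -1/4 ]
  [ 0    1  3    -1 ]
  [ 0    0  0     1 ]
  [ 0    0  0     0 ]
R2 ← R2 + R3
  [ 1  1/2  1  -1/4 ]
  [ 0    1  3     0 ]
  [ 0    0  0     1 ]
  [ 0    0  0     0 ]
R1 ← R1 + 1/4·R3
  [ 1  1/2  1  0 ]
  [ 0    1  3  0 ]
  [ 0    0  0  1 ]
  [ 0    0  0  0 ]
R1 ← R1 − 1/2·R2
  [ 1  0  -1/2  0 ]
  [ 0  1     3  0 ]
  [ 0  0     0  1 ]
  [ 0  0     0  0 ]

-1/2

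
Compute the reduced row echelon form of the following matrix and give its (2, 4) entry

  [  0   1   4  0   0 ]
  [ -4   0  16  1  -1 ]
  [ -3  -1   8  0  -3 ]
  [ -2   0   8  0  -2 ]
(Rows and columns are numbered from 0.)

r1 <=> r2
  [ -4   0  16  1  -1 ]
  [  0   1   4  0   0 ]
  [ -3  -1   8  0  -3 ]
  [ -2   0   8  0  -2 ]
r1 -> -1/4·r1
  [  1   0  -4  -1/4  1/4 ]
  [  0   1   4     0    0 ]
  [ -3  -1   8     0   -3 ]
  [ -2   0   8     0   -2 ]
r3 -> r3 + 3·r1
  [  1   0  -4  -1/4   1/4 ]
  [  0   1   4     0     0 ]
  [  0  -1  -4  -3/4  -9/4 ]
  [ -2   0   8     0    -2 ]
r4 -> r4 + 2·r1
  [ 1   0  -4  -1/4   1/4 ]
  [ 0   1   4     0     0 ]
  [ 0  -1  -4  -3/4  -9/4 ]
  [ 0   0   0  -1/2  -3/2 ]
r3 -> r3 + r2
  [ 1  0  -4  -1/4   1/4 ]
  [ 0  1   4     0     0 ]
  [ 0  0   0  -3/4  -9/4 ]
  [ 0  0   0  -1/2  -3/2 ]
r3 -> -4/3·r3
  [ 1  0  -4  -1/4   1/4 ]
  [ 0  1   4     0     0 ]
  [ 0  0   0     1     3 ]
  [ 0  0   0  -1/2  -3/2 ]
r4 -> r4 + 1/2·r3
  [ 1  0  -4  -1/4  1/4 ]
  [ 0  1   4     0    0 ]
  [ 0  0   0     1    3 ]
  [ 0  0   0     0    0 ]
r1 -> r1 + 1/4·r3
  [ 1  0  -4  0  1 ]
  [ 0  1   4  0  0 ]
  [ 0  0   0  1  3 ]
  [ 0  0   0  0  0 ]

3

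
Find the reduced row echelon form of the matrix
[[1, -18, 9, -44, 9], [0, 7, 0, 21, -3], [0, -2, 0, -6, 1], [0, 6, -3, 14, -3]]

Multiply R2 by 1/7.
  [ 1  -18   9  -44     9 ]
  [ 0    1   0    3  -3/7 ]
  [ 0   -2   0   -6     1 ]
  [ 0    6  -3   14    -3 ]
Add 2 times R2 to R3.
  [ 1  -18   9  -44     9 ]
  [ 0    1   0    3  -3/7 ]
  [ 0    0   0    0   1/7 ]
  [ 0    6  -3   14    -3 ]
Subtract 6 times R2 from R4.
  [ 1  -18   9  -44     9 ]
  [ 0    1   0    3  -3/7 ]
  [ 0    0   0    0   1/7 ]
  [ 0    0  -3   -4  -3/7 ]
Swap R3 and R4.
  [ 1  -18   9  -44     9 ]
  [ 0    1   0    3  -3/7 ]
  [ 0    0  -3   -4  -3/7 ]
  [ 0    0   0    0   1/7 ]
Multiply R3 by -1/3.
  [ 1  -18  9  -44     9 ]
  [ 0    1  0    3  -3/7 ]
  [ 0    0  1  4/3   1/7 ]
  [ 0    0  0    0   1/7 ]
Multiply R4 by 7.
  [ 1  -18  9  -44     9 ]
  [ 0    1  0    3  -3/7 ]
  [ 0    0  1  4/3   1/7 ]
  [ 0    0  0    0     1 ]
Subtract 1/7 times R4 from R3.
  [ 1  -18  9  -44     9 ]
  [ 0    1  0    3  -3/7 ]
  [ 0    0  1  4/3     0 ]
  [ 0    0  0    0     1 ]
Add 3/7 times R4 to R2.
  [ 1  -18  9  -44  9 ]
  [ 0    1  0    3  0 ]
  [ 0    0  1  4/3  0 ]
  [ 0    0  0    0  1 ]
Subtract 9 times R4 from R1.
  [ 1  -18  9  -44  0 ]
  [ 0    1  0    3  0 ]
  [ 0    0  1  4/3  0 ]
  [ 0    0  0    0  1 ]
Subtract 9 times R3 from R1.
  [ 1  -18  0  -56  0 ]
  [ 0    1  0    3  0 ]
  [ 0    0  1  4/3  0 ]
  [ 0    0  0    0  1 ]
Add 18 times R2 to R1.
  [ 1  0  0   -2  0 ]
  [ 0  1  0    3  0 ]
  [ 0  0  1  4/3  0 ]
  [ 0  0  0    0  1 ]

[[1, 0, 0, -2, 0], [0, 1, 0, 3, 0], [0, 0, 1, 4/3, 0], [0, 0, 0, 0, 1]]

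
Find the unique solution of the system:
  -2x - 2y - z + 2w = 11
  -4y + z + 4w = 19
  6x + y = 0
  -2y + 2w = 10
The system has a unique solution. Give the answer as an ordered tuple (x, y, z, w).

(0, 0, -1, 5)

Form the augmented matrix and row-reduce:
  [ -2  -2  -1  2  |  11 ]
  [  0  -4   1  4  |  19 ]
  [  6   1   0  0  |   0 ]
  [  0  -2   0  2  |  10 ]
R1 → -1/2·R1
R3 → R3 − 6·R1
R2 → -1/4·R2
R3 → R3 + 5·R2
R4 → R4 + 2·R2
R3 → -4/17·R3
R4 → R4 + 1/2·R3
R4 → -17/2·R4
R3 → R3 + 4/17·R4
R2 → R2 + R4
R1 → R1 + R4
R2 → R2 + 1/4·R3
R1 → R1 − 1/2·R3
R1 → R1 − R2
Reading off the last column: x = 0, y = 0, z = -1, w = 5.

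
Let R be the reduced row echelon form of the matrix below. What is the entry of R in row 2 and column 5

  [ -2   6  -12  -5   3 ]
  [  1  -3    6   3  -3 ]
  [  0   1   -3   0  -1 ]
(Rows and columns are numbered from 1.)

-1

r1 ← -1/2·r1
r2 ← r2 − r1
r2 <-> r3
r3 ← 2·r3
r1 ← r1 − 5/2·r3
r1 ← r1 + 3·r2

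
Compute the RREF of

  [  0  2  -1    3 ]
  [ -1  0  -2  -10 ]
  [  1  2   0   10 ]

r1 <=> r2
  [ -1  0  -2  -10 ]
  [  0  2  -1    3 ]
  [  1  2   0   10 ]
r1 ← -1·r1
  [ 1  0   2  10 ]
  [ 0  2  -1   3 ]
  [ 1  2   0  10 ]
r3 ← r3 − r1
  [ 1  0   2  10 ]
  [ 0  2  -1   3 ]
  [ 0  2  -2   0 ]
r2 ← 1/2·r2
  [ 1  0     2   10 ]
  [ 0  1  -1/2  3/2 ]
  [ 0  2    -2    0 ]
r3 ← r3 − 2·r2
  [ 1  0     2   10 ]
  [ 0  1  -1/2  3/2 ]
  [ 0  0    -1   -3 ]
r3 ← -1·r3
  [ 1  0     2   10 ]
  [ 0  1  -1/2  3/2 ]
  [ 0  0     1    3 ]
r2 ← r2 + 1/2·r3
  [ 1  0  2  10 ]
  [ 0  1  0   3 ]
  [ 0  0  1   3 ]
r1 ← r1 − 2·r3
  [ 1  0  0  4 ]
  [ 0  1  0  3 ]
  [ 0  0  1  3 ]

[[1, 0, 0, 4], [0, 1, 0, 3], [0, 0, 1, 3]]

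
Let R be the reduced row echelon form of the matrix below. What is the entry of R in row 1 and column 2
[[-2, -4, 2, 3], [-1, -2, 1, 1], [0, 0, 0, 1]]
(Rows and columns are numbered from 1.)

Multiply ρ1 by -1/2.
  [  1   2  -1  -3/2 ]
  [ -1  -2   1     1 ]
  [  0   0   0     1 ]
Add ρ1 to ρ2.
  [ 1  2  -1  -3/2 ]
  [ 0  0   0  -1/2 ]
  [ 0  0   0     1 ]
Multiply ρ2 by -2.
  [ 1  2  -1  -3/2 ]
  [ 0  0   0     1 ]
  [ 0  0   0     1 ]
Subtract ρ2 from ρ3.
  [ 1  2  -1  -3/2 ]
  [ 0  0   0     1 ]
  [ 0  0   0     0 ]
Add 3/2 times ρ2 to ρ1.
  [ 1  2  -1  0 ]
  [ 0  0   0  1 ]
  [ 0  0   0  0 ]

2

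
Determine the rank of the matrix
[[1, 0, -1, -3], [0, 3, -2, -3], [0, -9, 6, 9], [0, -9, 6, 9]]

R2 ← 1/3·R2
  [ 1   0    -1  -3 ]
  [ 0   1  -2/3  -1 ]
  [ 0  -9     6   9 ]
  [ 0  -9     6   9 ]
R3 ← R3 + 9·R2
  [ 1   0    -1  -3 ]
  [ 0   1  -2/3  -1 ]
  [ 0   0     0   0 ]
  [ 0  -9     6   9 ]
R4 ← R4 + 9·R2
  [ 1  0    -1  -3 ]
  [ 0  1  -2/3  -1 ]
  [ 0  0     0   0 ]
  [ 0  0     0   0 ]
The reduced form has 2 nonzero rows.

rank = 2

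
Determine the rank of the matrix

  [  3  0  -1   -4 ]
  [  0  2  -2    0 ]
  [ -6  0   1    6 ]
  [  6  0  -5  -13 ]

R1 → 1/3·R1
  [  1  0  -1/3  -4/3 ]
  [  0  2    -2     0 ]
  [ -6  0     1     6 ]
  [  6  0    -5   -13 ]
R3 → R3 + 6·R1
  [ 1  0  -1/3  -4/3 ]
  [ 0  2    -2     0 ]
  [ 0  0    -1    -2 ]
  [ 6  0    -5   -13 ]
R4 → R4 − 6·R1
  [ 1  0  -1/3  -4/3 ]
  [ 0  2    -2     0 ]
  [ 0  0    -1    -2 ]
  [ 0  0    -3    -5 ]
R2 → 1/2·R2
  [ 1  0  -1/3  -4/3 ]
  [ 0  1    -1     0 ]
  [ 0  0    -1    -2 ]
  [ 0  0    -3    -5 ]
R3 → -1·R3
  [ 1  0  -1/3  -4/3 ]
  [ 0  1    -1     0 ]
  [ 0  0     1     2 ]
  [ 0  0    -3    -5 ]
R4 → R4 + 3·R3
  [ 1  0  -1/3  -4/3 ]
  [ 0  1    -1     0 ]
  [ 0  0     1     2 ]
  [ 0  0     0     1 ]
R3 → R3 − 2·R4
  [ 1  0  -1/3  -4/3 ]
  [ 0  1    -1     0 ]
  [ 0  0     1     0 ]
  [ 0  0     0     1 ]
R1 → R1 + 4/3·R4
  [ 1  0  -1/3  0 ]
  [ 0  1    -1  0 ]
  [ 0  0     1  0 ]
  [ 0  0     0  1 ]
R2 → R2 + R3
  [ 1  0  -1/3  0 ]
  [ 0  1     0  0 ]
  [ 0  0     1  0 ]
  [ 0  0     0  1 ]
R1 → R1 + 1/3·R3
  [ 1  0  0  0 ]
  [ 0  1  0  0 ]
  [ 0  0  1  0 ]
  [ 0  0  0  1 ]
The reduced form has 4 nonzero rows.

rank = 4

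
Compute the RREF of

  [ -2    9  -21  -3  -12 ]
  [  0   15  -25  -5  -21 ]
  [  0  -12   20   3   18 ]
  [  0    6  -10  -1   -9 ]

[[1, 0, 3, 0, 0], [0, 1, -5/3, 0, 0], [0, 0, 0, 1, 0], [0, 0, 0, 0, 1]]

Multiply ρ1 by -1/2.
  [ 1  -9/2  21/2  3/2    6 ]
  [ 0    15   -25   -5  -21 ]
  [ 0   -12    20    3   18 ]
  [ 0     6   -10   -1   -9 ]
Multiply ρ2 by 1/15.
  [ 1  -9/2  21/2   3/2     6 ]
  [ 0     1  -5/3  -1/3  -7/5 ]
  [ 0   -12    20     3    18 ]
  [ 0     6   -10    -1    -9 ]
Add 12 times ρ2 to ρ3.
  [ 1  -9/2  21/2   3/2     6 ]
  [ 0     1  -5/3  -1/3  -7/5 ]
  [ 0     0     0    -1   6/5 ]
  [ 0     6   -10    -1    -9 ]
Subtract 6 times ρ2 from ρ4.
  [ 1  -9/2  21/2   3/2     6 ]
  [ 0     1  -5/3  -1/3  -7/5 ]
  [ 0     0     0    -1   6/5 ]
  [ 0     0     0     1  -3/5 ]
Multiply ρ3 by -1.
  [ 1  -9/2  21/2   3/2     6 ]
  [ 0     1  -5/3  -1/3  -7/5 ]
  [ 0     0     0     1  -6/5 ]
  [ 0     0     0     1  -3/5 ]
Subtract ρ3 from ρ4.
  [ 1  -9/2  21/2   3/2     6 ]
  [ 0     1  -5/3  -1/3  -7/5 ]
  [ 0     0     0     1  -6/5 ]
  [ 0     0     0     0   3/5 ]
Multiply ρ4 by 5/3.
  [ 1  -9/2  21/2   3/2     6 ]
  [ 0     1  -5/3  -1/3  -7/5 ]
  [ 0     0     0     1  -6/5 ]
  [ 0     0     0     0     1 ]
Add 6/5 times ρ4 to ρ3.
  [ 1  -9/2  21/2   3/2     6 ]
  [ 0     1  -5/3  -1/3  -7/5 ]
  [ 0     0     0     1     0 ]
  [ 0     0     0     0     1 ]
Add 7/5 times ρ4 to ρ2.
  [ 1  -9/2  21/2   3/2  6 ]
  [ 0     1  -5/3  -1/3  0 ]
  [ 0     0     0     1  0 ]
  [ 0     0     0     0  1 ]
Subtract 6 times ρ4 from ρ1.
  [ 1  -9/2  21/2   3/2  0 ]
  [ 0     1  -5/3  -1/3  0 ]
  [ 0     0     0     1  0 ]
  [ 0     0     0     0  1 ]
Add 1/3 times ρ3 to ρ2.
  [ 1  -9/2  21/2  3/2  0 ]
  [ 0     1  -5/3    0  0 ]
  [ 0     0     0    1  0 ]
  [ 0     0     0    0  1 ]
Subtract 3/2 times ρ3 from ρ1.
  [ 1  -9/2  21/2  0  0 ]
  [ 0     1  -5/3  0  0 ]
  [ 0     0     0  1  0 ]
  [ 0     0     0  0  1 ]
Add 9/2 times ρ2 to ρ1.
  [ 1  0     3  0  0 ]
  [ 0  1  -5/3  0  0 ]
  [ 0  0     0  1  0 ]
  [ 0  0     0  0  1 ]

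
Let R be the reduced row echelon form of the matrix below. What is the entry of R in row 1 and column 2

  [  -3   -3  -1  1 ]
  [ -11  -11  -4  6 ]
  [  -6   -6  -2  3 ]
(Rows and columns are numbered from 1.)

1

r1 -> -1/3·r1
  [   1    1  1/3  -1/3 ]
  [ -11  -11   -4     6 ]
  [  -6   -6   -2     3 ]
r2 -> r2 + 11·r1
  [  1   1   1/3  -1/3 ]
  [  0   0  -1/3   7/3 ]
  [ -6  -6    -2     3 ]
r3 -> r3 + 6·r1
  [ 1  1   1/3  -1/3 ]
  [ 0  0  -1/3   7/3 ]
  [ 0  0     0     1 ]
r2 -> -3·r2
  [ 1  1  1/3  -1/3 ]
  [ 0  0    1    -7 ]
  [ 0  0    0     1 ]
r2 -> r2 + 7·r3
  [ 1  1  1/3  -1/3 ]
  [ 0  0    1     0 ]
  [ 0  0    0     1 ]
r1 -> r1 + 1/3·r3
  [ 1  1  1/3  0 ]
  [ 0  0    1  0 ]
  [ 0  0    0  1 ]
r1 -> r1 − 1/3·r2
  [ 1  1  0  0 ]
  [ 0  0  1  0 ]
  [ 0  0  0  1 ]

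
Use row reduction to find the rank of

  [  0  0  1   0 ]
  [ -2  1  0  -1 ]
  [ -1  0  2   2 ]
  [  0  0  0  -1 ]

ρ1 <=> ρ2
  [ -2  1  0  -1 ]
  [  0  0  1   0 ]
  [ -1  0  2   2 ]
  [  0  0  0  -1 ]
ρ1 := -1/2·ρ1
  [  1  -1/2  0  1/2 ]
  [  0     0  1    0 ]
  [ -1     0  2    2 ]
  [  0     0  0   -1 ]
ρ3 := ρ3 + ρ1
  [ 1  -1/2  0  1/2 ]
  [ 0     0  1    0 ]
  [ 0  -1/2  2  5/2 ]
  [ 0     0  0   -1 ]
ρ2 <=> ρ3
  [ 1  -1/2  0  1/2 ]
  [ 0  -1/2  2  5/2 ]
  [ 0     0  1    0 ]
  [ 0     0  0   -1 ]
ρ2 := -2·ρ2
  [ 1  -1/2   0  1/2 ]
  [ 0     1  -4   -5 ]
  [ 0     0   1    0 ]
  [ 0     0   0   -1 ]
ρ4 := -1·ρ4
  [ 1  -1/2   0  1/2 ]
  [ 0     1  -4   -5 ]
  [ 0     0   1    0 ]
  [ 0     0   0    1 ]
ρ2 := ρ2 + 5·ρ4
  [ 1  -1/2   0  1/2 ]
  [ 0     1  -4    0 ]
  [ 0     0   1    0 ]
  [ 0     0   0    1 ]
ρ1 := ρ1 − 1/2·ρ4
  [ 1  -1/2   0  0 ]
  [ 0     1  -4  0 ]
  [ 0     0   1  0 ]
  [ 0     0   0  1 ]
ρ2 := ρ2 + 4·ρ3
  [ 1  -1/2  0  0 ]
  [ 0     1  0  0 ]
  [ 0     0  1  0 ]
  [ 0     0  0  1 ]
ρ1 := ρ1 + 1/2·ρ2
  [ 1  0  0  0 ]
  [ 0  1  0  0 ]
  [ 0  0  1  0 ]
  [ 0  0  0  1 ]
The reduced form has 4 nonzero rows.

rank = 4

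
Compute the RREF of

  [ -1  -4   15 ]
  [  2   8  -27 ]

ρ1 -> -1·ρ1
  [ 1  4  -15 ]
  [ 2  8  -27 ]
ρ2 -> ρ2 − 2·ρ1
  [ 1  4  -15 ]
  [ 0  0    3 ]
ρ2 -> 1/3·ρ2
  [ 1  4  -15 ]
  [ 0  0    1 ]
ρ1 -> ρ1 + 15·ρ2
  [ 1  4  0 ]
  [ 0  0  1 ]

[[1, 4, 0], [0, 0, 1]]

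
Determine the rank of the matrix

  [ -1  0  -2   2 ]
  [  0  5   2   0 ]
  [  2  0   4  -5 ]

rank = 3

ρ1 ← -1·ρ1
  [ 1  0  2  -2 ]
  [ 0  5  2   0 ]
  [ 2  0  4  -5 ]
ρ3 ← ρ3 − 2·ρ1
  [ 1  0  2  -2 ]
  [ 0  5  2   0 ]
  [ 0  0  0  -1 ]
ρ2 ← 1/5·ρ2
  [ 1  0    2  -2 ]
  [ 0  1  2/5   0 ]
  [ 0  0    0  -1 ]
ρ3 ← -1·ρ3
  [ 1  0    2  -2 ]
  [ 0  1  2/5   0 ]
  [ 0  0    0   1 ]
ρ1 ← ρ1 + 2·ρ3
  [ 1  0    2  0 ]
  [ 0  1  2/5  0 ]
  [ 0  0    0  1 ]
The reduced form has 3 nonzero rows.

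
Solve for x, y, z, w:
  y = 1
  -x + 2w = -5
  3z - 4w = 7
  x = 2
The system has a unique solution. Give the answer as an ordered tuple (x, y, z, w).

Form the augmented matrix and row-reduce:
  [  0  1  0   0  |   1 ]
  [ -1  0  0   2  |  -5 ]
  [  0  0  3  -4  |   7 ]
  [  1  0  0   0  |   2 ]
R1 ↔ R2
  [ -1  0  0   2  |  -5 ]
  [  0  1  0   0  |   1 ]
  [  0  0  3  -4  |   7 ]
  [  1  0  0   0  |   2 ]
R1 := -1·R1
  [ 1  0  0  -2  |  5 ]
  [ 0  1  0   0  |  1 ]
  [ 0  0  3  -4  |  7 ]
  [ 1  0  0   0  |  2 ]
R4 := R4 − R1
  [ 1  0  0  -2  |   5 ]
  [ 0  1  0   0  |   1 ]
  [ 0  0  3  -4  |   7 ]
  [ 0  0  0   2  |  -3 ]
R3 := 1/3·R3
  [ 1  0  0    -2  |    5 ]
  [ 0  1  0     0  |    1 ]
  [ 0  0  1  -4/3  |  7/3 ]
  [ 0  0  0     2  |   -3 ]
R4 := 1/2·R4
  [ 1  0  0    -2  |     5 ]
  [ 0  1  0     0  |     1 ]
  [ 0  0  1  -4/3  |   7/3 ]
  [ 0  0  0     1  |  -3/2 ]
R3 := R3 + 4/3·R4
  [ 1  0  0  -2  |     5 ]
  [ 0  1  0   0  |     1 ]
  [ 0  0  1   0  |   1/3 ]
  [ 0  0  0   1  |  -3/2 ]
R1 := R1 + 2·R4
  [ 1  0  0  0  |     2 ]
  [ 0  1  0  0  |     1 ]
  [ 0  0  1  0  |   1/3 ]
  [ 0  0  0  1  |  -3/2 ]
Reading off the last column: x = 2, y = 1, z = 1/3, w = -3/2.

(2, 1, 1/3, -3/2)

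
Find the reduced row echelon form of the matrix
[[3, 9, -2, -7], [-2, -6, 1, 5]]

[[1, 3, 0, -3], [0, 0, 1, -1]]

r1 := 1/3·r1
  [  1   3  -2/3  -7/3 ]
  [ -2  -6     1     5 ]
r2 := r2 + 2·r1
  [ 1  3  -2/3  -7/3 ]
  [ 0  0  -1/3   1/3 ]
r2 := -3·r2
  [ 1  3  -2/3  -7/3 ]
  [ 0  0     1    -1 ]
r1 := r1 + 2/3·r2
  [ 1  3  0  -3 ]
  [ 0  0  1  -1 ]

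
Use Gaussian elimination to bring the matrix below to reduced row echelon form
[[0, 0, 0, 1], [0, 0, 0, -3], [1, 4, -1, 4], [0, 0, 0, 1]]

[[1, 4, -1, 0], [0, 0, 0, 1], [0, 0, 0, 0], [0, 0, 0, 0]]

Swap ρ1 and ρ3.
Multiply ρ2 by -1/3.
Subtract ρ2 from ρ3.
Subtract ρ2 from ρ4.
Subtract 4 times ρ2 from ρ1.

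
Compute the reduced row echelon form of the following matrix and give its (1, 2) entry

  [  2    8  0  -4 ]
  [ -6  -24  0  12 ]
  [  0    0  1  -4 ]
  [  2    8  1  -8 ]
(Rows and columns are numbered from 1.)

4

R1 ← 1/2·R1
  [  1    4  0  -2 ]
  [ -6  -24  0  12 ]
  [  0    0  1  -4 ]
  [  2    8  1  -8 ]
R2 ← R2 + 6·R1
  [ 1  4  0  -2 ]
  [ 0  0  0   0 ]
  [ 0  0  1  -4 ]
  [ 2  8  1  -8 ]
R4 ← R4 − 2·R1
  [ 1  4  0  -2 ]
  [ 0  0  0   0 ]
  [ 0  0  1  -4 ]
  [ 0  0  1  -4 ]
R2 <-> R3
  [ 1  4  0  -2 ]
  [ 0  0  1  -4 ]
  [ 0  0  0   0 ]
  [ 0  0  1  -4 ]
R4 ← R4 − R2
  [ 1  4  0  -2 ]
  [ 0  0  1  -4 ]
  [ 0  0  0   0 ]
  [ 0  0  0   0 ]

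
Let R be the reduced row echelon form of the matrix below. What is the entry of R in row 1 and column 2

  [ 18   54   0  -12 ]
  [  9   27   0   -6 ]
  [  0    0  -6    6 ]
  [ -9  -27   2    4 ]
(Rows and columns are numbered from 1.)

3

R1 ← 1/18·R1
R2 ← R2 − 9·R1
R4 ← R4 + 9·R1
R2 ↔ R3
R2 ← -1/6·R2
R4 ← R4 − 2·R2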